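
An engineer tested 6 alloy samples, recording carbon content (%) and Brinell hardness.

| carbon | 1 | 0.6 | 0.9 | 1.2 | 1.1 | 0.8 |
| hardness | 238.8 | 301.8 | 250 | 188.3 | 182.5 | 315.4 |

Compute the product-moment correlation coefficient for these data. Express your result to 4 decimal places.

n = 6, Σx = 5.6, Σy = 1476.8, Σx² = 5.46, Σy² = 378848.98, Σxy = 1323.91
nΣxy − ΣxΣy = 7943.46 − 8270.08 = -326.62
nΣx² − (Σx)² = 32.76 − 31.36 = 1.4; nΣy² − (Σy)² = 2273093.88 − 2180938.24 = 92155.64
r = -326.62 / √(1.4 × 92155.64) = -326.62 / 359.1906 ≈ -0.9093

-0.9093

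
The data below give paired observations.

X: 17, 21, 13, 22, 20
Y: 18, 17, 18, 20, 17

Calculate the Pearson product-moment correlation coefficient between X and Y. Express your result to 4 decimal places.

0.1679

n = 5, ΣX = 93, ΣY = 90, ΣX² = 1783, ΣY² = 1626, ΣXY = 1677
nΣXY − ΣXΣY = 8385 − 8370 = 15
nΣX² − (ΣX)² = 8915 − 8649 = 266; nΣY² − (ΣY)² = 8130 − 8100 = 30
r = 15 / √(266 × 30) = 15 / 89.3308 ≈ 0.1679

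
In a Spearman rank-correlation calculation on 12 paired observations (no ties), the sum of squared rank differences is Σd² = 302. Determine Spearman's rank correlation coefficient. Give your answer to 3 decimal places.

-0.056

ρ = 1 − 6Σd² / [n(n²−1)] = 1 − 6×302 / (12×143)
  = 1 − 1812/1716 = 1 − 1.0559 ≈ -0.056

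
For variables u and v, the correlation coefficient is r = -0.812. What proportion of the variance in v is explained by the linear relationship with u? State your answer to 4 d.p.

r² = (-0.812)² = 0.6593

0.6593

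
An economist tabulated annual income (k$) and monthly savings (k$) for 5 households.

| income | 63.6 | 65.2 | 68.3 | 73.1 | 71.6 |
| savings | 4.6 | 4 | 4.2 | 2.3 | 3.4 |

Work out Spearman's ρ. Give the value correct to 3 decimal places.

-0.900

Rank income: 1, 2, 3, 5, 4
Rank savings: 5, 3, 4, 1, 2
d = rank(income) − rank(savings): -4, -1, -1, 4, 2; Σd² = 38
ρ = 1 − 6Σd² / [n(n²−1)] = 1 − 6×38 / (5×24) = 1 − 228/120 ≈ -0.900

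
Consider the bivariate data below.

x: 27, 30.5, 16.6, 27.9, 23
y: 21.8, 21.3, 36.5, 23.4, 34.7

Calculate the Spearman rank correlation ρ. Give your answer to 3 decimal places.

-0.900

Rank x: 3, 5, 1, 4, 2
Rank y: 2, 1, 5, 3, 4
d = rank(x) − rank(y): 1, 4, -4, 1, -2; Σd² = 38
ρ = 1 − 6Σd² / [n(n²−1)] = 1 − 6×38 / (5×24) = 1 − 228/120 ≈ -0.900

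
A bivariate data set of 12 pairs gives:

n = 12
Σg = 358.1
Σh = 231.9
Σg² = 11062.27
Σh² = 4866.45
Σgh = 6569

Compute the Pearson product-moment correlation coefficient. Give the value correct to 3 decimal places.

-0.923

r = (nΣgh − ΣgΣh) / √[(nΣg² − (Σg)²)(nΣh² − (Σh)²)]
Numerator: 12×6569 − 358.1×231.9 = -4215.39
Denominator: √[(132747.24 − 128235.61)(58397.4 − 53777.61)] = √[4511.63 × 4619.79] = 4565.3897
r = -4215.39 / 4565.3897 ≈ -0.923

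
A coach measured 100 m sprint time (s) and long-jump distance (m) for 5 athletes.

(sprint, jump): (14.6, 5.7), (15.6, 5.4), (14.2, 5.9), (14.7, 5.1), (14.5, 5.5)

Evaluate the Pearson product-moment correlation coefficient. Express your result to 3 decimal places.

n = 5, Σx = 73.6, Σy = 27.6, Σx² = 1084.5, Σy² = 152.72, Σxy = 405.96
nΣxy − ΣxΣy = 2029.8 − 2031.36 = -1.56
nΣx² − (Σx)² = 5422.5 − 5416.96 = 5.54; nΣy² − (Σy)² = 763.6 − 761.76 = 1.84
r = -1.56 / √(5.54 × 1.84) = -1.56 / 3.1927 ≈ -0.489

-0.489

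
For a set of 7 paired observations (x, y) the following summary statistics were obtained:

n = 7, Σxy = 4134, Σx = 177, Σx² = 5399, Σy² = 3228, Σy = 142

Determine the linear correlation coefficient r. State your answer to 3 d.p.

r = (nΣxy − ΣxΣy) / √[(nΣx² − (Σx)²)(nΣy² − (Σy)²)]
Numerator: 7×4134 − 177×142 = 3804
Denominator: √[(37793 − 31329)(22596 − 20164)] = √[6464 × 2432] = 3964.9020
r = 3804 / 3964.9020 ≈ 0.959

0.959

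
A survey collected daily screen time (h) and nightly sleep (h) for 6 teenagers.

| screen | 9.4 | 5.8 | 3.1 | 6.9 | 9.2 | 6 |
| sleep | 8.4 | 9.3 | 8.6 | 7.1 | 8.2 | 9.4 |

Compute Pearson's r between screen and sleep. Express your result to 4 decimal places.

-0.3041

n = 6, Σx = 40.4, Σy = 51, Σx² = 299.86, Σy² = 437.02, Σxy = 340.39
nΣxy − ΣxΣy = 2042.34 − 2060.4 = -18.06
nΣx² − (Σx)² = 1799.16 − 1632.16 = 167; nΣy² − (Σy)² = 2622.12 − 2601 = 21.12
r = -18.06 / √(167 × 21.12) = -18.06 / 59.3889 ≈ -0.3041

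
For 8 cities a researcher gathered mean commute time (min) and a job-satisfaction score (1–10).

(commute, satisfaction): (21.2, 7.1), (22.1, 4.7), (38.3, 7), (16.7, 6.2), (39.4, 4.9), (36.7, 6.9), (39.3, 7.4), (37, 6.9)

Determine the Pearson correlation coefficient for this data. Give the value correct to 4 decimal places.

0.2462

n = 8, Σx = 250.7, Σy = 51.1, Σx² = 8496.37, Σy² = 333.93, Σxy = 1618.44
nΣxy − ΣxΣy = 12947.52 − 12810.77 = 136.75
nΣx² − (Σx)² = 67970.96 − 62850.49 = 5120.47; nΣy² − (Σy)² = 2671.44 − 2611.21 = 60.23
r = 136.75 / √(5120.47 × 60.23) = 136.75 / 555.3431 ≈ 0.2462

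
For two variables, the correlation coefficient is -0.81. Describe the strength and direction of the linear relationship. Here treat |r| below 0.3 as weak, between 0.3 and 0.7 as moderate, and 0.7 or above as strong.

r = -0.81 < 0 so the relationship is negative.
|r| = 0.81, which falls in the strong range.

strong negative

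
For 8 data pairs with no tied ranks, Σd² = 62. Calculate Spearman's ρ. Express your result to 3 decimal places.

0.262

ρ = 1 − 6Σd² / [n(n²−1)] = 1 − 6×62 / (8×63)
  = 1 − 372/504 = 1 − 0.7381 ≈ 0.262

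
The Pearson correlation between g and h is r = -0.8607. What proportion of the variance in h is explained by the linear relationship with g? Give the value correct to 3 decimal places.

0.741

r² = (-0.8607)² = 0.741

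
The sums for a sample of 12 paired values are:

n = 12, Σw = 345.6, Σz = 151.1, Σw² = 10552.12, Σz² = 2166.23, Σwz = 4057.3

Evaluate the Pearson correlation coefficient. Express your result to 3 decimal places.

r = (nΣwz − ΣwΣz) / √[(nΣw² − (Σw)²)(nΣz² − (Σz)²)]
Numerator: 12×4057.3 − 345.6×151.1 = -3532.56
Denominator: √[(126625.44 − 119439.36)(25994.76 − 22831.21)] = √[7186.08 × 3163.55] = 4767.9685
r = -3532.56 / 4767.9685 ≈ -0.741

-0.741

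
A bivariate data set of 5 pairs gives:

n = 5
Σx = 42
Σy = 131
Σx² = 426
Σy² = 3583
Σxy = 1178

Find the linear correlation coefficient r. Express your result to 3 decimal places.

r = (nΣxy − ΣxΣy) / √[(nΣx² − (Σx)²)(nΣy² − (Σy)²)]
Numerator: 5×1178 − 42×131 = 388
Denominator: √[(2130 − 1764)(17915 − 17161)] = √[366 × 754] = 525.3228
r = 388 / 525.3228 ≈ 0.739

0.739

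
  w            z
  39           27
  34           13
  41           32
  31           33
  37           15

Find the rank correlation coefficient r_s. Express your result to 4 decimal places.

Rank w: 4, 2, 5, 1, 3
Rank z: 3, 1, 4, 5, 2
d = rank(w) − rank(z): 1, 1, 1, -4, 1; Σd² = 20
ρ = 1 − 6Σd² / [n(n²−1)] = 1 − 6×20 / (5×24) = 1 − 120/120 ≈ 0.0000

0.0000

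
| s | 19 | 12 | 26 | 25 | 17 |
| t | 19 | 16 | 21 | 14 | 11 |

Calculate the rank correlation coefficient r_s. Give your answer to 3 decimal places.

0.500

Rank s: 3, 1, 5, 4, 2
Rank t: 4, 3, 5, 2, 1
d = rank(s) − rank(t): -1, -2, 0, 2, 1; Σd² = 10
ρ = 1 − 6Σd² / [n(n²−1)] = 1 − 6×10 / (5×24) = 1 − 60/120 ≈ 0.500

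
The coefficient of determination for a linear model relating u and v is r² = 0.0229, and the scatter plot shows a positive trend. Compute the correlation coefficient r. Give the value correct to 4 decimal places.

|r| = √0.0229 = 0.1513
The association is positive, so r = 0.1513.

0.1513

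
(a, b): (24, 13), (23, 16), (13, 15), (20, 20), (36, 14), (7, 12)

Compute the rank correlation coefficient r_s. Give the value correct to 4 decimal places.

0.0857

Rank a: 5, 4, 2, 3, 6, 1
Rank b: 2, 5, 4, 6, 3, 1
d = rank(a) − rank(b): 3, -1, -2, -3, 3, 0; Σd² = 32
ρ = 1 − 6Σd² / [n(n²−1)] = 1 − 6×32 / (6×35) = 1 − 192/210 ≈ 0.0857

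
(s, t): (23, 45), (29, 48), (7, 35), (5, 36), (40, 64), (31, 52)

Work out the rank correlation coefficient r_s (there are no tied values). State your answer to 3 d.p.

Rank s: 3, 4, 2, 1, 6, 5
Rank t: 3, 4, 1, 2, 6, 5
d = rank(s) − rank(t): 0, 0, 1, -1, 0, 0; Σd² = 2
ρ = 1 − 6Σd² / [n(n²−1)] = 1 − 6×2 / (6×35) = 1 − 12/210 ≈ 0.943

0.943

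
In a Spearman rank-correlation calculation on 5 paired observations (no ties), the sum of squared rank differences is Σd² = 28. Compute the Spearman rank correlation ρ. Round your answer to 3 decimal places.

-0.400

ρ = 1 − 6Σd² / [n(n²−1)] = 1 − 6×28 / (5×24)
  = 1 − 168/120 = 1 − 1.4000 ≈ -0.400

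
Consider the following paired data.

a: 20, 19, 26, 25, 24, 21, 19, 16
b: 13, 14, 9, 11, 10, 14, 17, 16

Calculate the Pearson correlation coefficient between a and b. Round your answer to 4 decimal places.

n = 8, Σa = 170, Σb = 104, Σa² = 3696, Σb² = 1408, Σab = 2148
nΣab − ΣaΣb = 17184 − 17680 = -496
nΣa² − (Σa)² = 29568 − 28900 = 668; nΣb² − (Σb)² = 11264 − 10816 = 448
r = -496 / √(668 × 448) = -496 / 547.0503 ≈ -0.9067

-0.9067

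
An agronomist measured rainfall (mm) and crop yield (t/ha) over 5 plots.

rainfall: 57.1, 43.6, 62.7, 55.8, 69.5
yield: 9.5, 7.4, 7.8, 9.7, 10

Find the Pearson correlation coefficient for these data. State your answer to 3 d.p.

n = 5, Σx = 288.7, Σy = 44.4, Σx² = 17036.55, Σy² = 399.94, Σxy = 2590.41
nΣxy − ΣxΣy = 12952.05 − 12818.28 = 133.77
nΣx² − (Σx)² = 85182.75 − 83347.69 = 1835.06; nΣy² − (Σy)² = 1999.7 − 1971.36 = 28.34
r = 133.77 / √(1835.06 × 28.34) = 133.77 / 228.0474 ≈ 0.587

0.587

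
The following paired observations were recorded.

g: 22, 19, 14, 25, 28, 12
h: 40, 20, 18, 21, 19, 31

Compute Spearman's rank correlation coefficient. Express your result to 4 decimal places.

Rank g: 4, 3, 2, 5, 6, 1
Rank h: 6, 3, 1, 4, 2, 5
d = rank(g) − rank(h): -2, 0, 1, 1, 4, -4; Σd² = 38
ρ = 1 − 6Σd² / [n(n²−1)] = 1 − 6×38 / (6×35) = 1 − 228/210 ≈ -0.0857

-0.0857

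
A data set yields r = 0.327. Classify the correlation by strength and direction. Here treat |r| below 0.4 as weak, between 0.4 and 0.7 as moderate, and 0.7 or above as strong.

weak positive

r = 0.327 > 0 so the relationship is positive.
|r| = 0.327, which falls in the weak range.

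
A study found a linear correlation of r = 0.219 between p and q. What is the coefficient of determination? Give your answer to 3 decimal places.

0.048

r² = (0.219)² = 0.048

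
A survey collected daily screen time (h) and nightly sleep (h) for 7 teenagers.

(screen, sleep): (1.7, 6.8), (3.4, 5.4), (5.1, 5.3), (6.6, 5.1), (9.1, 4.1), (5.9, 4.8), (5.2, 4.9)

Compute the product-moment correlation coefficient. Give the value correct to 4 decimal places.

n = 7, Σx = 37, Σy = 36.4, Σx² = 228.68, Σy² = 193.36, Σxy = 181.72
nΣxy − ΣxΣy = 1272.04 − 1346.8 = -74.76
nΣx² − (Σx)² = 1600.76 − 1369 = 231.76; nΣy² − (Σy)² = 1353.52 − 1324.96 = 28.56
r = -74.76 / √(231.76 × 28.56) = -74.76 / 81.3576 ≈ -0.9189

-0.9189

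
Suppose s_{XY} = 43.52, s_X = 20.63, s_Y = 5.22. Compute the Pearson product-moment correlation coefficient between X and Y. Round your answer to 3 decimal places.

0.404

r = Cov(X,Y) / (s_X · s_Y) = 43.52 / (20.63 × 5.22)
  = 43.52 / 107.6886 ≈ 0.404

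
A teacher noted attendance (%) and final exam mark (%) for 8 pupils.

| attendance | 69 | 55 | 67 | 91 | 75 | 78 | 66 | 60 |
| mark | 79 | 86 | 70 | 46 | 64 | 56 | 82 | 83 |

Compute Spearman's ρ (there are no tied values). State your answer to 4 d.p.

-0.9762

Rank attendance: 5, 1, 4, 8, 6, 7, 3, 2
Rank mark: 5, 8, 4, 1, 3, 2, 6, 7
d = rank(attendance) − rank(mark): 0, -7, 0, 7, 3, 5, -3, -5; Σd² = 166
ρ = 1 − 6Σd² / [n(n²−1)] = 1 − 6×166 / (8×63) = 1 − 996/504 ≈ -0.9762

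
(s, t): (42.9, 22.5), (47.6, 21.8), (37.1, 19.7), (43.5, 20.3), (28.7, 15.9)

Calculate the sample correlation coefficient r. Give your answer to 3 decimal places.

n = 5, Σs = 199.8, Σt = 100.2, Σs² = 8198.52, Σt² = 2034.48, Σst = 4073.18
nΣst − ΣsΣt = 20365.9 − 20019.96 = 345.94
nΣs² − (Σs)² = 40992.6 − 39920.04 = 1072.56; nΣt² − (Σt)² = 10172.4 − 10040.04 = 132.36
r = 345.94 / √(1072.56 × 132.36) = 345.94 / 376.7812 ≈ 0.918

0.918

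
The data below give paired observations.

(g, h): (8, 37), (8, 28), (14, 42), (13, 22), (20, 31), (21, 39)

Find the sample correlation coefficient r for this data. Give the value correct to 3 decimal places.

n = 6, Σg = 84, Σh = 199, Σg² = 1334, Σh² = 6883, Σgh = 2833
nΣgh − ΣgΣh = 16998 − 16716 = 282
nΣg² − (Σg)² = 8004 − 7056 = 948; nΣh² − (Σh)² = 41298 − 39601 = 1697
r = 282 / √(948 × 1697) = 282 / 1268.3675 ≈ 0.222

0.222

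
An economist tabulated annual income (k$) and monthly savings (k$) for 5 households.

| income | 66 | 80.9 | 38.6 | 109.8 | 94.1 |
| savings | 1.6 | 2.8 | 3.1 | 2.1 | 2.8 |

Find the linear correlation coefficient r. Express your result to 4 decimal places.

n = 5, Σx = 389.4, Σy = 12.4, Σx² = 33301.62, Σy² = 32.26, Σxy = 945.84
nΣxy − ΣxΣy = 4729.2 − 4828.56 = -99.36
nΣx² − (Σx)² = 166508.1 − 151632.36 = 14875.74; nΣy² − (Σy)² = 161.3 − 153.76 = 7.54
r = -99.36 / √(14875.74 × 7.54) = -99.36 / 334.9076 ≈ -0.2967

-0.2967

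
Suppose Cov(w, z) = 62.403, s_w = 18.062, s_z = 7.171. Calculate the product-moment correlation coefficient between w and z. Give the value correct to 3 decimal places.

0.482

r = Cov(w,z) / (s_w · s_z) = 62.403 / (18.062 × 7.171)
  = 62.403 / 129.5226 ≈ 0.482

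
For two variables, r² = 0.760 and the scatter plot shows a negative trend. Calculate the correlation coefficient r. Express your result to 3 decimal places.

|r| = √0.760 = 0.872
The association is negative, so r = −0.872.

-0.872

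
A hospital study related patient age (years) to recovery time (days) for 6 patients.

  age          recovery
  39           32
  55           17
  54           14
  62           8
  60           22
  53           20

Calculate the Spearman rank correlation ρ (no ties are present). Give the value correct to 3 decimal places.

Rank age: 1, 4, 3, 6, 5, 2
Rank recovery: 6, 3, 2, 1, 5, 4
d = rank(age) − rank(recovery): -5, 1, 1, 5, 0, -2; Σd² = 56
ρ = 1 − 6Σd² / [n(n²−1)] = 1 − 6×56 / (6×35) = 1 − 336/210 ≈ -0.600

-0.600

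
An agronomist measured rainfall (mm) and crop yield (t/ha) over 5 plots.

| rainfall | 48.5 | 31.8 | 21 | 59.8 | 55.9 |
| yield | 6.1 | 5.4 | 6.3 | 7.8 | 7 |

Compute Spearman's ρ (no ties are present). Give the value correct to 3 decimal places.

Rank rainfall: 3, 2, 1, 5, 4
Rank yield: 2, 1, 3, 5, 4
d = rank(rainfall) − rank(yield): 1, 1, -2, 0, 0; Σd² = 6
ρ = 1 − 6Σd² / [n(n²−1)] = 1 − 6×6 / (5×24) = 1 − 36/120 ≈ 0.700

0.700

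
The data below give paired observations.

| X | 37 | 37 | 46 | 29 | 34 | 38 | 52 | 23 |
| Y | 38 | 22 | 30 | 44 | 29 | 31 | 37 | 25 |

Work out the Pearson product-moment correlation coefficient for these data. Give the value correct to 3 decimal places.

0.146

n = 8, ΣX = 296, ΣY = 256, ΣX² = 11528, ΣY² = 8560, ΣXY = 9539
nΣXY − ΣXΣY = 76312 − 75776 = 536
nΣX² − (ΣX)² = 92224 − 87616 = 4608; nΣY² − (ΣY)² = 68480 − 65536 = 2944
r = 536 / √(4608 × 2944) = 536 / 3683.1986 ≈ 0.146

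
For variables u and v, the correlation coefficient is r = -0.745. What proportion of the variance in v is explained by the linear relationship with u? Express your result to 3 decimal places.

0.555

r² = (-0.745)² = 0.555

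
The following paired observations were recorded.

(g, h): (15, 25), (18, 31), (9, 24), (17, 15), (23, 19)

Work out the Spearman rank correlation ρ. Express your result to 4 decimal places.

-0.1000

Rank g: 2, 4, 1, 3, 5
Rank h: 4, 5, 3, 1, 2
d = rank(g) − rank(h): -2, -1, -2, 2, 3; Σd² = 22
ρ = 1 − 6Σd² / [n(n²−1)] = 1 − 6×22 / (5×24) = 1 − 132/120 ≈ -0.1000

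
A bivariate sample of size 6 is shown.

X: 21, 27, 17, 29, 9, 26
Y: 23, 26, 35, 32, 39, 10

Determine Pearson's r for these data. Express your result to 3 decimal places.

-0.585

n = 6, ΣX = 129, ΣY = 165, ΣX² = 3057, ΣY² = 5075, ΣXY = 3319
nΣXY − ΣXΣY = 19914 − 21285 = -1371
nΣX² − (ΣX)² = 18342 − 16641 = 1701; nΣY² − (ΣY)² = 30450 − 27225 = 3225
r = -1371 / √(1701 × 3225) = -1371 / 2342.1625 ≈ -0.585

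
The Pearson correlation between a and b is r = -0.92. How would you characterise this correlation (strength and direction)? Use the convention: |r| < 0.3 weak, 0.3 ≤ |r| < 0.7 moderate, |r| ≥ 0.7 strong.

r = -0.92 < 0 so the relationship is negative.
|r| = 0.92, which falls in the strong range.

strong negative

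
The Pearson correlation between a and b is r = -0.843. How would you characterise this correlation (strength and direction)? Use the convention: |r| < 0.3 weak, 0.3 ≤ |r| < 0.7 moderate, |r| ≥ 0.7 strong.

strong negative

r = -0.843 < 0 so the relationship is negative.
|r| = 0.843, which falls in the strong range.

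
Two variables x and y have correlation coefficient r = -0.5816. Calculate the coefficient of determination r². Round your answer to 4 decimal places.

r² = (-0.5816)² = 0.3383

0.3383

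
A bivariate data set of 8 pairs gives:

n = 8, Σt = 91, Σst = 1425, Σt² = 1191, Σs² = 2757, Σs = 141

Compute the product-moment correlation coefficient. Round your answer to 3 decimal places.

r = (nΣst − ΣsΣt) / √[(nΣs² − (Σs)²)(nΣt² − (Σt)²)]
Numerator: 8×1425 − 141×91 = -1431
Denominator: √[(22056 − 19881)(9528 − 8281)] = √[2175 × 1247] = 1646.8834
r = -1431 / 1646.8834 ≈ -0.869

-0.869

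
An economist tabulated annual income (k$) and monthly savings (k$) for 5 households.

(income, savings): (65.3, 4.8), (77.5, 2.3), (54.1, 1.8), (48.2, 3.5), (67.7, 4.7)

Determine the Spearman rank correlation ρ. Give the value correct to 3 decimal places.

0.100

Rank income: 3, 5, 2, 1, 4
Rank savings: 5, 2, 1, 3, 4
d = rank(income) − rank(savings): -2, 3, 1, -2, 0; Σd² = 18
ρ = 1 − 6Σd² / [n(n²−1)] = 1 − 6×18 / (5×24) = 1 − 108/120 ≈ 0.100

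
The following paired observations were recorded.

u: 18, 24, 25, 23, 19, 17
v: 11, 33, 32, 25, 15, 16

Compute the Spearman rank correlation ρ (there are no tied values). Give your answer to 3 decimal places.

0.771

Rank u: 2, 5, 6, 4, 3, 1
Rank v: 1, 6, 5, 4, 2, 3
d = rank(u) − rank(v): 1, -1, 1, 0, 1, -2; Σd² = 8
ρ = 1 − 6Σd² / [n(n²−1)] = 1 − 6×8 / (6×35) = 1 − 48/210 ≈ 0.771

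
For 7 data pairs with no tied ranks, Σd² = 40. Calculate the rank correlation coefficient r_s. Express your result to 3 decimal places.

0.286

ρ = 1 − 6Σd² / [n(n²−1)] = 1 − 6×40 / (7×48)
  = 1 − 240/336 = 1 − 0.7143 ≈ 0.286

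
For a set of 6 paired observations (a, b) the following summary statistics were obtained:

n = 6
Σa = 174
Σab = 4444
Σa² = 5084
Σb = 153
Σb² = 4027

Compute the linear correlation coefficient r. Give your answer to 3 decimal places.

r = (nΣab − ΣaΣb) / √[(nΣa² − (Σa)²)(nΣb² − (Σb)²)]
Numerator: 6×4444 − 174×153 = 42
Denominator: √[(30504 − 30276)(24162 − 23409)] = √[228 × 753] = 414.3477
r = 42 / 414.3477 ≈ 0.101

0.101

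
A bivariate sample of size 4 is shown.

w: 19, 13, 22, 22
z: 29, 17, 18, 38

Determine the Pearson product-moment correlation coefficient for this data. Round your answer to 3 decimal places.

n = 4, Σw = 76, Σz = 102, Σw² = 1498, Σz² = 2898, Σwz = 2004
nΣwz − ΣwΣz = 8016 − 7752 = 264
nΣw² − (Σw)² = 5992 − 5776 = 216; nΣz² − (Σz)² = 11592 − 10404 = 1188
r = 264 / √(216 × 1188) = 264 / 506.5649 ≈ 0.521

0.521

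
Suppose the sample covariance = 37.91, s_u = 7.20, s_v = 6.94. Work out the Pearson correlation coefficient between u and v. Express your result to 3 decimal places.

r = Cov(u,v) / (s_u · s_v) = 37.91 / (7.20 × 6.94)
  = 37.91 / 49.9680 ≈ 0.759

0.759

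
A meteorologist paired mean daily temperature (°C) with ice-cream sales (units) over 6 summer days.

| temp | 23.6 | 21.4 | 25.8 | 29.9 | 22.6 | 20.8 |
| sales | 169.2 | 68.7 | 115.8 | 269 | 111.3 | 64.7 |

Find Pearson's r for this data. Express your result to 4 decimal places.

0.9053

n = 6, Σx = 144.1, Σy = 798.7, Σx² = 3517.97, Σy² = 135692.75, Σxy = 20355.18
nΣxy − ΣxΣy = 122131.08 − 115092.67 = 7038.41
nΣx² − (Σx)² = 21107.82 − 20764.81 = 343.01; nΣy² − (Σy)² = 814156.5 − 637921.69 = 176234.81
r = 7038.41 / √(343.01 × 176234.81) = 7038.41 / 7774.9792 ≈ 0.9053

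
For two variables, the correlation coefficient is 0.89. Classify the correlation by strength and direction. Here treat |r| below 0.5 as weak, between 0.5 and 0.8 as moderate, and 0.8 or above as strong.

r = 0.89 > 0 so the relationship is positive.
|r| = 0.89, which falls in the strong range.

strong positive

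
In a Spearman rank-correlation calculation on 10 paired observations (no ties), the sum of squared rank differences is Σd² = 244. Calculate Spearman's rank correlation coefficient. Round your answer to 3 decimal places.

-0.479

ρ = 1 − 6Σd² / [n(n²−1)] = 1 − 6×244 / (10×99)
  = 1 − 1464/990 = 1 − 1.4788 ≈ -0.479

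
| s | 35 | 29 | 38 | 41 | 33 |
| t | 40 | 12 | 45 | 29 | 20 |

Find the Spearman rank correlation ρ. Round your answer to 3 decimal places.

Rank s: 3, 1, 4, 5, 2
Rank t: 4, 1, 5, 3, 2
d = rank(s) − rank(t): -1, 0, -1, 2, 0; Σd² = 6
ρ = 1 − 6Σd² / [n(n²−1)] = 1 − 6×6 / (5×24) = 1 − 36/120 ≈ 0.700

0.700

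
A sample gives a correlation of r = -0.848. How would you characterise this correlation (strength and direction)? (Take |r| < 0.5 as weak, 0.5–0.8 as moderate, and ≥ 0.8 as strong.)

r = -0.848 < 0 so the relationship is negative.
|r| = 0.848, which falls in the strong range.

strong negative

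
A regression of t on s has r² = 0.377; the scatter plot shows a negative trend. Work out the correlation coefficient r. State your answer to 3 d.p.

-0.614

|r| = √0.377 = 0.614
The association is negative, so r = −0.614.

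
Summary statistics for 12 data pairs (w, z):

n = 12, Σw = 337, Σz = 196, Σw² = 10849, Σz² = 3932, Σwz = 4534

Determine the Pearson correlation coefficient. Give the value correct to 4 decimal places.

r = (nΣwz − ΣwΣz) / √[(nΣw² − (Σw)²)(nΣz² − (Σz)²)]
Numerator: 12×4534 − 337×196 = -11644
Denominator: √[(130188 − 113569)(47184 − 38416)] = √[16619 × 8768] = 12071.2631
r = -11644 / 12071.2631 ≈ -0.9646

-0.9646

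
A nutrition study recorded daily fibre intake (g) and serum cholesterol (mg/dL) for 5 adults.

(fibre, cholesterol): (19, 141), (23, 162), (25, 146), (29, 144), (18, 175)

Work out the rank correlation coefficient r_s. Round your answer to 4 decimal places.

Rank fibre: 2, 3, 4, 5, 1
Rank cholesterol: 1, 4, 3, 2, 5
d = rank(fibre) − rank(cholesterol): 1, -1, 1, 3, -4; Σd² = 28
ρ = 1 − 6Σd² / [n(n²−1)] = 1 − 6×28 / (5×24) = 1 − 168/120 ≈ -0.4000

-0.4000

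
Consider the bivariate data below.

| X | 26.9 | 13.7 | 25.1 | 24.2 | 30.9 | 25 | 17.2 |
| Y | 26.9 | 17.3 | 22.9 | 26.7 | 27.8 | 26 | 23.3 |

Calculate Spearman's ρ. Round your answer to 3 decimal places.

Rank X: 6, 1, 5, 3, 7, 4, 2
Rank Y: 6, 1, 2, 5, 7, 4, 3
d = rank(X) − rank(Y): 0, 0, 3, -2, 0, 0, -1; Σd² = 14
ρ = 1 − 6Σd² / [n(n²−1)] = 1 − 6×14 / (7×48) = 1 − 84/336 ≈ 0.750

0.750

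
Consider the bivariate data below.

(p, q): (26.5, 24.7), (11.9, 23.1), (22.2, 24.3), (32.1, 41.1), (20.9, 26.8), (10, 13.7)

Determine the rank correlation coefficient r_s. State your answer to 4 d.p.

Rank p: 5, 2, 4, 6, 3, 1
Rank q: 4, 2, 3, 6, 5, 1
d = rank(p) − rank(q): 1, 0, 1, 0, -2, 0; Σd² = 6
ρ = 1 − 6Σd² / [n(n²−1)] = 1 − 6×6 / (6×35) = 1 − 36/210 ≈ 0.8286

0.8286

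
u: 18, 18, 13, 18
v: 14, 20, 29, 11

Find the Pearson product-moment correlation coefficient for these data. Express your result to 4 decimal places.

n = 4, Σu = 67, Σv = 74, Σu² = 1141, Σv² = 1558, Σuv = 1187
nΣuv − ΣuΣv = 4748 − 4958 = -210
nΣu² − (Σu)² = 4564 − 4489 = 75; nΣv² − (Σv)² = 6232 − 5476 = 756
r = -210 / √(75 × 756) = -210 / 238.1176 ≈ -0.8819

-0.8819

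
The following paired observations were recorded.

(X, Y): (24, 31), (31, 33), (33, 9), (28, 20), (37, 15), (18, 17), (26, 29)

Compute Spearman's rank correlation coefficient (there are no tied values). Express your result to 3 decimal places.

Rank X: 2, 5, 6, 4, 7, 1, 3
Rank Y: 6, 7, 1, 4, 2, 3, 5
d = rank(X) − rank(Y): -4, -2, 5, 0, 5, -2, -2; Σd² = 78
ρ = 1 − 6Σd² / [n(n²−1)] = 1 − 6×78 / (7×48) = 1 − 468/336 ≈ -0.393

-0.393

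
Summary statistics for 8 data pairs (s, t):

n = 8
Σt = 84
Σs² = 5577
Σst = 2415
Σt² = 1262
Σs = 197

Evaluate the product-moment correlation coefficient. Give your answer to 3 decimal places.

r = (nΣst − ΣsΣt) / √[(nΣs² − (Σs)²)(nΣt² − (Σt)²)]
Numerator: 8×2415 − 197×84 = 2772
Denominator: √[(44616 − 38809)(10096 − 7056)] = √[5807 × 3040] = 4201.5807
r = 2772 / 4201.5807 ≈ 0.660

0.660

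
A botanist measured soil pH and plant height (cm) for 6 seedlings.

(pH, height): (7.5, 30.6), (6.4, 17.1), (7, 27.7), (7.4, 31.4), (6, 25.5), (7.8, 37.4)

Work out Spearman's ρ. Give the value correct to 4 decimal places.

Rank pH: 5, 2, 3, 4, 1, 6
Rank height: 4, 1, 3, 5, 2, 6
d = rank(pH) − rank(height): 1, 1, 0, -1, -1, 0; Σd² = 4
ρ = 1 − 6Σd² / [n(n²−1)] = 1 − 6×4 / (6×35) = 1 − 24/210 ≈ 0.8857

0.8857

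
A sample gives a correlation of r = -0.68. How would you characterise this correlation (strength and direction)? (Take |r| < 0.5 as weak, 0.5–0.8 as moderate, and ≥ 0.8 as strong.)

moderate negative

r = -0.68 < 0 so the relationship is negative.
|r| = 0.68, which falls in the moderate range.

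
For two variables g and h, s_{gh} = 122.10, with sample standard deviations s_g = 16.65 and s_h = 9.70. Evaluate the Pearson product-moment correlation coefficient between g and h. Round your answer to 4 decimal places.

r = Cov(g,h) / (s_g · s_h) = 122.10 / (16.65 × 9.70)
  = 122.10 / 161.5050 ≈ 0.7560

0.7560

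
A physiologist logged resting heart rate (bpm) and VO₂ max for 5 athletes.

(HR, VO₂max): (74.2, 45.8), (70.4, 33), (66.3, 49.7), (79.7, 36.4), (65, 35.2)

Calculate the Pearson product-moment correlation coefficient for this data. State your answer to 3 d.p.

-0.145

n = 5, Σx = 355.6, Σy = 200.1, Σx² = 25434.58, Σy² = 8220.73, Σxy = 14205.75
nΣxy − ΣxΣy = 71028.75 − 71155.56 = -126.81
nΣx² − (Σx)² = 127172.9 − 126451.36 = 721.54; nΣy² − (Σy)² = 41103.65 − 40040.01 = 1063.64
r = -126.81 / √(721.54 × 1063.64) = -126.81 / 876.0473 ≈ -0.145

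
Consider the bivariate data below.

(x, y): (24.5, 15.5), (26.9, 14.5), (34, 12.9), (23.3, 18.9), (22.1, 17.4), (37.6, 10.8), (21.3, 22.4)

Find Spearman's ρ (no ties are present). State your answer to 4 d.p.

Rank x: 4, 5, 6, 3, 2, 7, 1
Rank y: 4, 3, 2, 6, 5, 1, 7
d = rank(x) − rank(y): 0, 2, 4, -3, -3, 6, -6; Σd² = 110
ρ = 1 − 6Σd² / [n(n²−1)] = 1 − 6×110 / (7×48) = 1 − 660/336 ≈ -0.9643

-0.9643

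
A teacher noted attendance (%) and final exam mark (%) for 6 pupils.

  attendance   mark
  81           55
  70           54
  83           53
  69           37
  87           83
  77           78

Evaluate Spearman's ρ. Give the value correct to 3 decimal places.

0.600

Rank attendance: 4, 2, 5, 1, 6, 3
Rank mark: 4, 3, 2, 1, 6, 5
d = rank(attendance) − rank(mark): 0, -1, 3, 0, 0, -2; Σd² = 14
ρ = 1 − 6Σd² / [n(n²−1)] = 1 − 6×14 / (6×35) = 1 − 84/210 ≈ 0.600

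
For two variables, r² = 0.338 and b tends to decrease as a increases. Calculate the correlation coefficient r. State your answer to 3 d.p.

-0.581

|r| = √0.338 = 0.581
The association is negative, so r = −0.581.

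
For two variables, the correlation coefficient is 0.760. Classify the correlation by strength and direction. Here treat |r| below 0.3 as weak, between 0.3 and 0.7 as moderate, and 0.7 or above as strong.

r = 0.760 > 0 so the relationship is positive.
|r| = 0.760, which falls in the strong range.

strong positive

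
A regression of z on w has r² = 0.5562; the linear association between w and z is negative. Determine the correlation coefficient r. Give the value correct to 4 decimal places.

-0.7458

|r| = √0.5562 = 0.7458
The association is negative, so r = −0.7458.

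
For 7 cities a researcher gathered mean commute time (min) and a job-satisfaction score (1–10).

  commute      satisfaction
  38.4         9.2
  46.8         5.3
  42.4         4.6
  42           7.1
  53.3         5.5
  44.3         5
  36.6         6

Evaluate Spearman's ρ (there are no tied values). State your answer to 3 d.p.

Rank commute: 2, 6, 4, 3, 7, 5, 1
Rank satisfaction: 7, 3, 1, 6, 4, 2, 5
d = rank(commute) − rank(satisfaction): -5, 3, 3, -3, 3, 3, -4; Σd² = 86
ρ = 1 − 6Σd² / [n(n²−1)] = 1 − 6×86 / (7×48) = 1 − 516/336 ≈ -0.536

-0.536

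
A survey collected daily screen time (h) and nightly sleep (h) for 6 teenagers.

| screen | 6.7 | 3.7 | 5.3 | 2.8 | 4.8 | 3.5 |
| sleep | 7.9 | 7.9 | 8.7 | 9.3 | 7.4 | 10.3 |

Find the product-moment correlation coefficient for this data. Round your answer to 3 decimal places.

n = 6, Σx = 26.8, Σy = 51.5, Σx² = 129.8, Σy² = 447.85, Σxy = 225.88
nΣxy − ΣxΣy = 1355.28 − 1380.2 = -24.92
nΣx² − (Σx)² = 778.8 − 718.24 = 60.56; nΣy² − (Σy)² = 2687.1 − 2652.25 = 34.85
r = -24.92 / √(60.56 × 34.85) = -24.92 / 45.9404 ≈ -0.542

-0.542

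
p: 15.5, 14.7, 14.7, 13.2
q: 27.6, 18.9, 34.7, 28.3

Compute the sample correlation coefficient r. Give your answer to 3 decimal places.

-0.065

n = 4, Σp = 58.1, Σq = 109.5, Σp² = 846.67, Σq² = 3123.95, Σpq = 1589.28
nΣpq − ΣpΣq = 6357.12 − 6361.95 = -4.83
nΣp² − (Σp)² = 3386.68 − 3375.61 = 11.07; nΣq² − (Σq)² = 12495.8 − 11990.25 = 505.55
r = -4.83 / √(11.07 × 505.55) = -4.83 / 74.8093 ≈ -0.065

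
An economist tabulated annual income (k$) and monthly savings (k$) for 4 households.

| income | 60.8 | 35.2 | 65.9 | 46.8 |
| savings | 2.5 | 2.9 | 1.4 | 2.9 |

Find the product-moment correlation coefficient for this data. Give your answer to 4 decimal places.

-0.8131

n = 4, Σx = 208.7, Σy = 9.7, Σx² = 11468.73, Σy² = 25.03, Σxy = 482.06
nΣxy − ΣxΣy = 1928.24 − 2024.39 = -96.15
nΣx² − (Σx)² = 45874.92 − 43555.69 = 2319.23; nΣy² − (Σy)² = 100.12 − 94.09 = 6.03
r = -96.15 / √(2319.23 × 6.03) = -96.15 / 118.2580 ≈ -0.8131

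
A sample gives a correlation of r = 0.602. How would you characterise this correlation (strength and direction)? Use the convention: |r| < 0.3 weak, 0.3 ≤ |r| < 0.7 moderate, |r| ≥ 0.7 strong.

r = 0.602 > 0 so the relationship is positive.
|r| = 0.602, which falls in the moderate range.

moderate positive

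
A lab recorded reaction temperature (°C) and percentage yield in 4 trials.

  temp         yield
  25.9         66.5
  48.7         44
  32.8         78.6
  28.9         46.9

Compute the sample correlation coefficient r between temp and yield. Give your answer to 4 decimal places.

n = 4, Σx = 136.3, Σy = 236, Σx² = 4953.55, Σy² = 14735.82, Σxy = 7798.64
nΣxy − ΣxΣy = 31194.56 − 32166.8 = -972.24
nΣx² − (Σx)² = 19814.2 − 18577.69 = 1236.51; nΣy² − (Σy)² = 58943.28 − 55696 = 3247.28
r = -972.24 / √(1236.51 × 3247.28) = -972.24 / 2003.8199 ≈ -0.4852

-0.4852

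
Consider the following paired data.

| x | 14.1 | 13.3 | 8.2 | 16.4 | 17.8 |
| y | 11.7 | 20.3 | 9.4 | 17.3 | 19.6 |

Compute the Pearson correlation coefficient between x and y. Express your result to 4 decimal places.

0.7193

n = 5, Σx = 69.8, Σy = 78.3, Σx² = 1028.74, Σy² = 1320.79, Σxy = 1144.64
nΣxy − ΣxΣy = 5723.2 − 5465.34 = 257.86
nΣx² − (Σx)² = 5143.7 − 4872.04 = 271.66; nΣy² − (Σy)² = 6603.95 − 6130.89 = 473.06
r = 257.86 / √(271.66 × 473.06) = 257.86 / 358.4850 ≈ 0.7193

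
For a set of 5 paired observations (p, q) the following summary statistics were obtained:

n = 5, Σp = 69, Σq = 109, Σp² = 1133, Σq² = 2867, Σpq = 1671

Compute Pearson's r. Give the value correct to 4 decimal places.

r = (nΣpq − ΣpΣq) / √[(nΣp² − (Σp)²)(nΣq² − (Σq)²)]
Numerator: 5×1671 − 69×109 = 834
Denominator: √[(5665 − 4761)(14335 − 11881)] = √[904 × 2454] = 1489.4348
r = 834 / 1489.4348 ≈ 0.5599

0.5599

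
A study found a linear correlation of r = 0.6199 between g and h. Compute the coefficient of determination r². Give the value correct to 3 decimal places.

r² = (0.6199)² = 0.384

0.384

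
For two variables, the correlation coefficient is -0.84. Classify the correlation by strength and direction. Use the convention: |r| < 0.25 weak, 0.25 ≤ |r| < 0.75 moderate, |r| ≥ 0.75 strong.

strong negative

r = -0.84 < 0 so the relationship is negative.
|r| = 0.84, which falls in the strong range.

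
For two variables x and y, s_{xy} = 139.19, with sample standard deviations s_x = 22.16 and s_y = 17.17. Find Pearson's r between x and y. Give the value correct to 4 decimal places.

r = Cov(x,y) / (s_x · s_y) = 139.19 / (22.16 × 17.17)
  = 139.19 / 380.4872 ≈ 0.3658

0.3658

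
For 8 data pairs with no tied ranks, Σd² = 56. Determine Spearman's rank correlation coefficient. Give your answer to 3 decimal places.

ρ = 1 − 6Σd² / [n(n²−1)] = 1 − 6×56 / (8×63)
  = 1 − 336/504 = 1 − 0.6667 ≈ 0.333

0.333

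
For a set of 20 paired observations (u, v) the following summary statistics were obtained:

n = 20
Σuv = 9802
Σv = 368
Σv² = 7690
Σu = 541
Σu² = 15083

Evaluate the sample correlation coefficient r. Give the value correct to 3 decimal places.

-0.237

r = (nΣuv − ΣuΣv) / √[(nΣu² − (Σu)²)(nΣv² − (Σv)²)]
Numerator: 20×9802 − 541×368 = -3048
Denominator: √[(301660 − 292681)(153800 − 135424)] = √[8979 × 18376] = 12845.1588
r = -3048 / 12845.1588 ≈ -0.237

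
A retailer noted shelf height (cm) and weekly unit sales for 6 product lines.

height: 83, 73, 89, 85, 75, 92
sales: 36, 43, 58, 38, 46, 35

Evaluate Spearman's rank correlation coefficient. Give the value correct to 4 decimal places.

-0.3143

Rank height: 3, 1, 5, 4, 2, 6
Rank sales: 2, 4, 6, 3, 5, 1
d = rank(height) − rank(sales): 1, -3, -1, 1, -3, 5; Σd² = 46
ρ = 1 − 6Σd² / [n(n²−1)] = 1 − 6×46 / (6×35) = 1 − 276/210 ≈ -0.3143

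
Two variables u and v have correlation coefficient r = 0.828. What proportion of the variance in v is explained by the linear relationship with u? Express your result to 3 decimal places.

r² = (0.828)² = 0.686

0.686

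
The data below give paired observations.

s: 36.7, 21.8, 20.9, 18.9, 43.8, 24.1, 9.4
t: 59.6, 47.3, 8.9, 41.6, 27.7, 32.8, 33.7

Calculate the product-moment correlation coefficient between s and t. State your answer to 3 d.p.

n = 7, Σs = 175.6, Σt = 251.6, Σs² = 5203.76, Σt² = 10578.04, Σst = 6511.23
nΣst − ΣsΣt = 45578.61 − 44180.96 = 1397.65
nΣs² − (Σs)² = 36426.32 − 30835.36 = 5590.96; nΣt² − (Σt)² = 74046.28 − 63302.56 = 10743.72
r = 1397.65 / √(5590.96 × 10743.72) = 1397.65 / 7750.3360 ≈ 0.180

0.180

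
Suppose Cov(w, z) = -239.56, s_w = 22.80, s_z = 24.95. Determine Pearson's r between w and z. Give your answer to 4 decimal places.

-0.4211

r = Cov(w,z) / (s_w · s_z) = -239.56 / (22.80 × 24.95)
  = -239.56 / 568.8600 ≈ -0.4211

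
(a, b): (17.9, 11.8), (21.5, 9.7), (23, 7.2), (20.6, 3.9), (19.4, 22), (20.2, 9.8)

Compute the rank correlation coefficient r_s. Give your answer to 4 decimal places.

-0.7714

Rank a: 1, 5, 6, 4, 2, 3
Rank b: 5, 3, 2, 1, 6, 4
d = rank(a) − rank(b): -4, 2, 4, 3, -4, -1; Σd² = 62
ρ = 1 − 6Σd² / [n(n²−1)] = 1 − 6×62 / (6×35) = 1 − 372/210 ≈ -0.7714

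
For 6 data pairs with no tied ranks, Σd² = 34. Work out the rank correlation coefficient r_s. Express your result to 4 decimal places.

ρ = 1 − 6Σd² / [n(n²−1)] = 1 − 6×34 / (6×35)
  = 1 − 204/210 = 1 − 0.97143 ≈ 0.0286

0.0286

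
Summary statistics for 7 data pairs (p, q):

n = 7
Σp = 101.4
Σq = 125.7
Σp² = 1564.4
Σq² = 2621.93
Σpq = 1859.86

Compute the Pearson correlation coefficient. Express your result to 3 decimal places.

r = (nΣpq − ΣpΣq) / √[(nΣp² − (Σp)²)(nΣq² − (Σq)²)]
Numerator: 7×1859.86 − 101.4×125.7 = 273.04
Denominator: √[(10950.8 − 10281.96)(18353.51 − 15800.49)] = √[668.84 × 2553.02] = 1306.7371
r = 273.04 / 1306.7371 ≈ 0.209

0.209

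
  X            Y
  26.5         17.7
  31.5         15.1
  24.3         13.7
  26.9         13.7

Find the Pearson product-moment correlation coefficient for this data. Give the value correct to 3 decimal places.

n = 4, ΣX = 109.2, ΣY = 60.2, ΣX² = 3008.6, ΣY² = 916.68, ΣXY = 1646.14
nΣXY − ΣXΣY = 6584.56 − 6573.84 = 10.72
nΣX² − (ΣX)² = 12034.4 − 11924.64 = 109.76; nΣY² − (ΣY)² = 3666.72 − 3624.04 = 42.68
r = 10.72 / √(109.76 × 42.68) = 10.72 / 68.4438 ≈ 0.157

0.157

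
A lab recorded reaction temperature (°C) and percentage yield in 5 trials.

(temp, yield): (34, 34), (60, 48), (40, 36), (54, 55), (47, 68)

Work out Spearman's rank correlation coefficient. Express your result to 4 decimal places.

Rank temp: 1, 5, 2, 4, 3
Rank yield: 1, 3, 2, 4, 5
d = rank(temp) − rank(yield): 0, 2, 0, 0, -2; Σd² = 8
ρ = 1 − 6Σd² / [n(n²−1)] = 1 − 6×8 / (5×24) = 1 − 48/120 ≈ 0.6000

0.6000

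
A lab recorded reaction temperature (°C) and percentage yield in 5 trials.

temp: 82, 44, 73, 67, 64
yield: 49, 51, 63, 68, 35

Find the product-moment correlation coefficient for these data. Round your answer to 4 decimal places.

0.1386

n = 5, Σx = 330, Σy = 266, Σx² = 22574, Σy² = 14820, Σxy = 17657
nΣxy − ΣxΣy = 88285 − 87780 = 505
nΣx² − (Σx)² = 112870 − 108900 = 3970; nΣy² − (Σy)² = 74100 − 70756 = 3344
r = 505 / √(3970 × 3344) = 505 / 3643.5807 ≈ 0.1386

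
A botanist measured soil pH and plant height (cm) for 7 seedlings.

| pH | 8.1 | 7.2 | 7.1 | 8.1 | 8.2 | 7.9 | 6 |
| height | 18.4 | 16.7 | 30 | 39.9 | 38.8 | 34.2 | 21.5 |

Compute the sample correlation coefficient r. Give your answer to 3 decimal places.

n = 7, Σx = 52.6, Σy = 199.5, Σx² = 399.12, Σy² = 6246.79, Σxy = 1522.81
nΣxy − ΣxΣy = 10659.67 − 10493.7 = 165.97
nΣx² − (Σx)² = 2793.84 − 2766.76 = 27.08; nΣy² − (Σy)² = 43727.53 − 39800.25 = 3927.28
r = 165.97 / √(27.08 × 3927.28) = 165.97 / 326.1146 ≈ 0.509

0.509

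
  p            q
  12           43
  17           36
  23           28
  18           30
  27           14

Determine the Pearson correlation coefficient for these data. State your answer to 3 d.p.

n = 5, Σp = 97, Σq = 151, Σp² = 2015, Σq² = 5025, Σpq = 2690
nΣpq − ΣpΣq = 13450 − 14647 = -1197
nΣp² − (Σp)² = 10075 − 9409 = 666; nΣq² − (Σq)² = 25125 − 22801 = 2324
r = -1197 / √(666 × 2324) = -1197 / 1244.0997 ≈ -0.962

-0.962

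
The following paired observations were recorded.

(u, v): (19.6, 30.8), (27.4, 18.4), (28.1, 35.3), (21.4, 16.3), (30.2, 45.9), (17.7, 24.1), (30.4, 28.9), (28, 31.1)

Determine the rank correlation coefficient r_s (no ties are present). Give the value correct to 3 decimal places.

Rank u: 2, 4, 6, 3, 7, 1, 8, 5
Rank v: 5, 2, 7, 1, 8, 3, 4, 6
d = rank(u) − rank(v): -3, 2, -1, 2, -1, -2, 4, -1; Σd² = 40
ρ = 1 − 6Σd² / [n(n²−1)] = 1 − 6×40 / (8×63) = 1 − 240/504 ≈ 0.524

0.524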